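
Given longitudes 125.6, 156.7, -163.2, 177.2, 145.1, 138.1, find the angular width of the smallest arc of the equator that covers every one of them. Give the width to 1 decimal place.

71.2°

Sort the longitudes: -163.2°, +125.6°, +138.1°, +145.1°, +156.7°, +177.2°.
Eastward gaps between consecutive values (wrapping around): 288.8°, 12.5°, 7.0°, 11.6°, 20.5°, 19.6°.
Largest gap = 288.8° ⇒ minimal covering band is its complement: 360° − 288.8° = 71.2°.
Band runs from +125.6° eastward to -163.2°, crossing the antimeridian.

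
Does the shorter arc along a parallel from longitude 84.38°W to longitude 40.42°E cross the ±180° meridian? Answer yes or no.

No

Signed shortest Δλ = ((40.42 − -84.38 + 180) mod 360) − 180 = 124.8°.
Going east by 124.8° from -84.38° reaches +40.42° without touching 180°.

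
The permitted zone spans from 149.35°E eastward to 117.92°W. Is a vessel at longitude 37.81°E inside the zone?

Band width going east from +149.35° to -117.92°: ((-117.92 − 149.35) mod 360) = 92.73°.
Offset of +37.81° east of the west edge: ((37.81 − 149.35) mod 360) = 248.46°.
248.46° > 92.73° ⇒ outside.

No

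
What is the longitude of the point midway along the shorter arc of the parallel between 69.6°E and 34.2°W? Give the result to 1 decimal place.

17.7°E

Signed shortest Δλ from +69.6° to -34.2° is -103.8°.
Midpoint longitude = +69.6° + (-103.8°)/2 = +69.6° − 51.9° = +17.7°.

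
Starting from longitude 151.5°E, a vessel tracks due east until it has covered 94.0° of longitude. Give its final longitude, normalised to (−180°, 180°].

114.5°W

Start at +151.5°; shift +94.0° → +245.5°.
+245.5° lies outside (−180°, 180°]; subtract 360° → -114.5°.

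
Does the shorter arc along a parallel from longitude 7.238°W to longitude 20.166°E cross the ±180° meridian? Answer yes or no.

No

Signed shortest Δλ = ((20.166 − -7.238 + 180) mod 360) − 180 = 27.404°.
Going east by 27.404° from -7.238° reaches +20.166° without touching 180°.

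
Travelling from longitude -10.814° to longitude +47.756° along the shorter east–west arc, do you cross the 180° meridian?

No

Signed shortest Δλ = ((47.756 − -10.814 + 180) mod 360) − 180 = 58.57°.
Going east by 58.57° from -10.814° reaches +47.756° without touching 180°.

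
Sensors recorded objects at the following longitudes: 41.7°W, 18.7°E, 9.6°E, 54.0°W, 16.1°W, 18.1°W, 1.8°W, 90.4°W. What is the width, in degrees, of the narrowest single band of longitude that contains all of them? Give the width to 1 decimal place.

109.1°

Sort the longitudes: -90.4°, -54.0°, -41.7°, -18.1°, -16.1°, -1.8°, +9.6°, +18.7°.
Eastward gaps between consecutive values (wrapping around): 36.4°, 12.3°, 23.6°, 2.0°, 14.3°, 11.4°, 9.1°, 250.9°.
Largest gap = 250.9° ⇒ minimal covering band is its complement: 360° − 250.9° = 109.1°.
Band runs from -90.4° eastward to +18.7°.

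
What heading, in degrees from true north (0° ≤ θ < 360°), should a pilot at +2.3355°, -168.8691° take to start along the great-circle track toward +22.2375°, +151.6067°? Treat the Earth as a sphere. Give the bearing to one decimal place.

300.6°

Δλ = 151.6067 − -168.8691 = 320.4758°; wrapped into (−180°, 180°]: -39.5242°.
θ = atan2( sin Δλ · cos φ₂ , cos φ₁ · sin φ₂ − sin φ₁ · cos φ₂ · cos Δλ )
  = atan2(-0.58907, 0.34904) = -59.352° → normalised to [0°, 360°): 300.648°.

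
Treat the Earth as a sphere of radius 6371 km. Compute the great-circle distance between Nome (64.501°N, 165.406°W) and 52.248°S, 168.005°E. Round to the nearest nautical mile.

Δλ = 168.005 − -165.406 = 333.411°; wrapped into (−180°, 180°]: -26.589°.
Δφ = -52.248 − 64.501 = -116.749°.
a = sin²(Δφ/2) + cos φ₁ · cos φ₂ · sin²(Δλ/2) = 0.738979.
c = 2·atan2(√a, √(1−a)) = 2.06912 rad → d = 6371·c ≈ 13182.39 km ≈ 7117.92 nmi.

7118 nmi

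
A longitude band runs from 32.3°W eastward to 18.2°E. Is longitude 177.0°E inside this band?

Band width going east from -32.3° to +18.2°: ((18.2 − -32.3) mod 360) = 50.5°.
Offset of +177.0° east of the west edge: ((177.0 − -32.3) mod 360) = 209.3°.
209.3° > 50.5° ⇒ outside.

No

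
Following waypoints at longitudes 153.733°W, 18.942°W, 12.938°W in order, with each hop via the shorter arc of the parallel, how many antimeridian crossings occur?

Leg 1: -153.733° → -18.942°, shortest Δλ = 134.791° (east) — does not cross 180°.
Leg 2: -18.942° → -12.938°, shortest Δλ = 6.004° (east) — does not cross 180°.
Total crossings: 0.

0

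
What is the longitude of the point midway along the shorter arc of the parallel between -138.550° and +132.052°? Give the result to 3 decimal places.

+176.751°

Signed shortest Δλ from -138.550° to +132.052° is -89.398°.
Midpoint longitude = -138.550° + (-89.398°)/2 = -138.550° − 44.699° = -183.249°.
Normalise into (−180°, 180°]: +176.751°.
(The naïve average (-138.550 + +132.052)/2 = -3.249° is on the wrong side of the globe.)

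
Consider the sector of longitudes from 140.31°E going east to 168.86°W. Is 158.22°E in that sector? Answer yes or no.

Band width going east from +140.31° to -168.86°: ((-168.86 − 140.31) mod 360) = 50.83°.
Offset of +158.22° east of the west edge: ((158.22 − 140.31) mod 360) = 17.91°.
17.91° ≤ 50.83° ⇒ inside.

Yes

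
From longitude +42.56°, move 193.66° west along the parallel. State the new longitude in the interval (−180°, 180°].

-151.10°

Start at +42.56°; shift −193.66° → -151.10°.
-151.10° already lies in (−180°, 180°].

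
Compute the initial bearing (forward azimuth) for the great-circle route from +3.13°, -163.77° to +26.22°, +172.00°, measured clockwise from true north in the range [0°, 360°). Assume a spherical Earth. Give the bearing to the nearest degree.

317°

Δλ = 172.00 − -163.77 = 335.77°; wrapped into (−180°, 180°]: -24.23°.
θ = atan2( sin Δλ · cos φ₂ , cos φ₁ · sin φ₂ − sin φ₁ · cos φ₂ · cos Δλ )
  = atan2(-0.36817, 0.39649) = -42.879° → normalised to [0°, 360°): 317.121°.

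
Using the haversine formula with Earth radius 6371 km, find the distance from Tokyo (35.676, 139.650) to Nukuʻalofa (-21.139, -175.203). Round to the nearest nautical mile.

Δλ = -175.203 − 139.650 = -314.853°; wrapped into (−180°, 180°]: 45.147°.
Δφ = -21.139 − 35.676 = -56.815°.
a = sin²(Δφ/2) + cos φ₁ · cos φ₂ · sin²(Δλ/2) = 0.337974.
c = 2·atan2(√a, √(1−a)) = 1.24079 rad → d = 6371·c ≈ 7905.05 km ≈ 4268.38 nmi.

4268 nmi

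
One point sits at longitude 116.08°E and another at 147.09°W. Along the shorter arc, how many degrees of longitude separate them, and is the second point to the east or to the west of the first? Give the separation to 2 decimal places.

Raw difference: -147.09 − 116.08 = -263.17°.
Normalise into (−180°, 180°]: -263.17° + 360° = 96.83°.
Positive ⇒ the second point lies to the east; separation 96.83°.

96.83° east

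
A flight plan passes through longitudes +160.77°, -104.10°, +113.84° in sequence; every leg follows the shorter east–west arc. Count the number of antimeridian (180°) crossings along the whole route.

Leg 1: +160.77° → -104.10°, shortest Δλ = 95.13° (east) — crosses 180°.
Leg 2: -104.10° → +113.84°, shortest Δλ = -142.06° (west) — crosses 180°.
Total crossings: 2.

2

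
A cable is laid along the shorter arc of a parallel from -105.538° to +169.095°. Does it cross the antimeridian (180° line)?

Yes

Naïve |169.095 − -105.538| = 274.633° > 180°, so the shorter arc goes the other way round — across 180°.
Signed shortest Δλ = ((169.095 − -105.538 + 180) mod 360) − 180 = -85.367°.
Going west by 85.367° from -105.538° passes through 180° before reaching +169.095°.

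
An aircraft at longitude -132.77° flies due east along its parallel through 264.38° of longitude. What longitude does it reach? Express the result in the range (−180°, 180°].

+131.61°

Start at -132.77°; shift +264.38° → +131.61°.
+131.61° already lies in (−180°, 180°].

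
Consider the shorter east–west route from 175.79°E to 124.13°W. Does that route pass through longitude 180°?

Naïve |-124.13 − 175.79| = 299.92° > 180°, so the shorter arc goes the other way round — across 180°.
Signed shortest Δλ = ((-124.13 − 175.79 + 180) mod 360) − 180 = 60.08°.
Going east by 60.08° from +175.79° passes through 180° before reaching -124.13°.

Yes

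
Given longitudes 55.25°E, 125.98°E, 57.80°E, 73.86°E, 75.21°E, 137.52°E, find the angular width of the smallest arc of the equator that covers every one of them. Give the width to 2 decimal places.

Sort the longitudes: +55.25°, +57.80°, +73.86°, +75.21°, +125.98°, +137.52°.
Eastward gaps between consecutive values (wrapping around): 2.55°, 16.06°, 1.35°, 50.77°, 11.54°, 277.73°.
Largest gap = 277.73° ⇒ minimal covering band is its complement: 360° − 277.73° = 82.27°.
Band runs from +55.25° eastward to +137.52°.

82.27°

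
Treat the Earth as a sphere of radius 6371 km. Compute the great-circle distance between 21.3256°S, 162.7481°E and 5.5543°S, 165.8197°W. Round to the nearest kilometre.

Δλ = -165.8197 − 162.7481 = -328.5678°; wrapped into (−180°, 180°]: 31.4322°.
Δφ = -5.5543 − -21.3256 = 15.7713°.
a = sin²(Δφ/2) + cos φ₁ · cos φ₂ · sin²(Δλ/2) = 0.086849.
c = 2·atan2(√a, √(1−a)) = 0.59829 rad → d = 6371·c ≈ 3811.69 km.

3812 km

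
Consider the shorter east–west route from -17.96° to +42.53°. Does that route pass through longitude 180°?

Signed shortest Δλ = ((42.53 − -17.96 + 180) mod 360) − 180 = 60.49°.
Going east by 60.49° from -17.96° reaches +42.53° without touching 180°.

No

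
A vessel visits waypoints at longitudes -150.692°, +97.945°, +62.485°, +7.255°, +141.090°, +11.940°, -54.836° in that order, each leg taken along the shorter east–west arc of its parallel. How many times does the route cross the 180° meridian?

Leg 1: -150.692° → +97.945°, shortest Δλ = -111.363° (west) — crosses 180°.
Leg 2: +97.945° → +62.485°, shortest Δλ = -35.46° (west) — does not cross 180°.
Leg 3: +62.485° → +7.255°, shortest Δλ = -55.23° (west) — does not cross 180°.
Leg 4: +7.255° → +141.090°, shortest Δλ = 133.835° (east) — does not cross 180°.
Leg 5: +141.090° → +11.940°, shortest Δλ = -129.15° (west) — does not cross 180°.
Leg 6: +11.940° → -54.836°, shortest Δλ = -66.776° (west) — does not cross 180°.
Total crossings: 1.

1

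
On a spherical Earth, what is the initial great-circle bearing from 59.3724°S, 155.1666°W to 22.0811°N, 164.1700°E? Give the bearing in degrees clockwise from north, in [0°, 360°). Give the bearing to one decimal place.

322.8°

Δλ = 164.1700 − -155.1666 = 319.3366°; wrapped into (−180°, 180°]: -40.6634°.
θ = atan2( sin Δλ · cos φ₂ , cos φ₁ · sin φ₂ − sin φ₁ · cos φ₂ · cos Δλ )
  = atan2(-0.60382, 0.79637) = -37.170° → normalised to [0°, 360°): 322.830°.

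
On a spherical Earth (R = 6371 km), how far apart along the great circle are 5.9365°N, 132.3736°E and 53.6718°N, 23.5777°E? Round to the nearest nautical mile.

Δλ = 23.5777 − 132.3736 = -108.7959°.
Δφ = 53.6718 − 5.9365 = 47.7353°.
a = sin²(Δφ/2) + cos φ₁ · cos φ₂ · sin²(Δλ/2) = 0.553263.
c = 2·atan2(√a, √(1−a)) = 1.67752 rad → d = 6371·c ≈ 10687.51 km ≈ 5770.79 nmi.

5771 nmi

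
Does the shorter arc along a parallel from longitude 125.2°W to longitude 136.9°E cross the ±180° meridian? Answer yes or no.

Yes

Naïve |136.9 − -125.2| = 262.1° > 180°, so the shorter arc goes the other way round — across 180°.
Signed shortest Δλ = ((136.9 − -125.2 + 180) mod 360) − 180 = -97.9°.
Going west by 97.9° from -125.2° passes through 180° before reaching +136.9°.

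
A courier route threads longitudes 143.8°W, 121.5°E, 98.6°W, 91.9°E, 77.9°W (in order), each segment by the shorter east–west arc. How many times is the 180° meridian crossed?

Leg 1: -143.8° → +121.5°, shortest Δλ = -94.7° (west) — crosses 180°.
Leg 2: +121.5° → -98.6°, shortest Δλ = 139.9° (east) — crosses 180°.
Leg 3: -98.6° → +91.9°, shortest Δλ = -169.5° (west) — crosses 180°.
Leg 4: +91.9° → -77.9°, shortest Δλ = -169.8° (west) — does not cross 180°.
Total crossings: 3.

3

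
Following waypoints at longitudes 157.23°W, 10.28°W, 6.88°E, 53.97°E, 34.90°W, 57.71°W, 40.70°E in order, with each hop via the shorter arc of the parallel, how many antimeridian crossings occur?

0

Leg 1: -157.23° → -10.28°, shortest Δλ = 146.95° (east) — does not cross 180°.
Leg 2: -10.28° → +6.88°, shortest Δλ = 17.16° (east) — does not cross 180°.
Leg 3: +6.88° → +53.97°, shortest Δλ = 47.09° (east) — does not cross 180°.
Leg 4: +53.97° → -34.90°, shortest Δλ = -88.87° (west) — does not cross 180°.
Leg 5: -34.90° → -57.71°, shortest Δλ = -22.81° (west) — does not cross 180°.
Leg 6: -57.71° → +40.70°, shortest Δλ = 98.41° (east) — does not cross 180°.
Total crossings: 0.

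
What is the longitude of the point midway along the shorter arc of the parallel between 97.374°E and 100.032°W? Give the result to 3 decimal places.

Signed shortest Δλ from +97.374° to -100.032° is +162.594°.
Midpoint longitude = +97.374° + (+162.594°)/2 = +97.374° + 81.297° = +178.671°.
(The naïve average (+97.374 + -100.032)/2 = -1.329° is on the wrong side of the globe.)

178.671°E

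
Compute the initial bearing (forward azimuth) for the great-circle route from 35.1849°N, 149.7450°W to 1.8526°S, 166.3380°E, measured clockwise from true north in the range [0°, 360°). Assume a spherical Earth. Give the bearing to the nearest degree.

238°

Δλ = 166.3380 − -149.7450 = 316.0830°; wrapped into (−180°, 180°]: -43.9170°.
θ = atan2( sin Δλ · cos φ₂ , cos φ₁ · sin φ₂ − sin φ₁ · cos φ₂ · cos Δλ )
  = atan2(-0.69325, -0.44128) = -122.478° → normalised to [0°, 360°): 237.522°.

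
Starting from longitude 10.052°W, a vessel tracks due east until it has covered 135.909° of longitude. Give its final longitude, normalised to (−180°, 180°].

Start at -10.052°; shift +135.909° → +125.857°.
+125.857° already lies in (−180°, 180°].

125.857°E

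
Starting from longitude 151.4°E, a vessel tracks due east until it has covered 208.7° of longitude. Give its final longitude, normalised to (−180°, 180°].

0.1°E

Start at +151.4°; shift +208.7° → +360.1°.
+360.1° lies outside (−180°, 180°]; subtract 360° → +0.1°.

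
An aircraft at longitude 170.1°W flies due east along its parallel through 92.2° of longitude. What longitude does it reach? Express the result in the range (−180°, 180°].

Start at -170.1°; shift +92.2° → -77.9°.
-77.9° already lies in (−180°, 180°].

77.9°W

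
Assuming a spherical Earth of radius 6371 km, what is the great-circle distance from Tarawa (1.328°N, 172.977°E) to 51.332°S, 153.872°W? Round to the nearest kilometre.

6636 km

Δλ = -153.872 − 172.977 = -326.849°; wrapped into (−180°, 180°]: 33.151°.
Δφ = -51.332 − 1.328 = -52.660°.
a = sin²(Δφ/2) + cos φ₁ · cos φ₂ · sin²(Δλ/2) = 0.247564.
c = 2·atan2(√a, √(1−a)) = 1.04156 rad → d = 6371·c ≈ 6635.79 km.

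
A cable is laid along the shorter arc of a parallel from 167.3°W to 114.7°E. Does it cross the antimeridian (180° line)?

Naïve |114.7 − -167.3| = 282.0° > 180°, so the shorter arc goes the other way round — across 180°.
Signed shortest Δλ = ((114.7 − -167.3 + 180) mod 360) − 180 = -78.0°.
Going west by 78.0° from -167.3° passes through 180° before reaching +114.7°.

Yes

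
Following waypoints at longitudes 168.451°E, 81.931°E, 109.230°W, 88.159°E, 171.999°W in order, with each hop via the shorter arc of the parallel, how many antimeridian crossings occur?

3

Leg 1: +168.451° → +81.931°, shortest Δλ = -86.52° (west) — does not cross 180°.
Leg 2: +81.931° → -109.230°, shortest Δλ = 168.839° (east) — crosses 180°.
Leg 3: -109.230° → +88.159°, shortest Δλ = -162.611° (west) — crosses 180°.
Leg 4: +88.159° → -171.999°, shortest Δλ = 99.842° (east) — crosses 180°.
Total crossings: 3.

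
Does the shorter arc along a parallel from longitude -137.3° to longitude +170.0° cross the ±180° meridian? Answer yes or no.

Naïve |170.0 − -137.3| = 307.3° > 180°, so the shorter arc goes the other way round — across 180°.
Signed shortest Δλ = ((170.0 − -137.3 + 180) mod 360) − 180 = -52.7°.
Going west by 52.7° from -137.3° passes through 180° before reaching +170.0°.

Yes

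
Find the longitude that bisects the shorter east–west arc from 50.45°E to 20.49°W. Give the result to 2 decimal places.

14.98°E

Signed shortest Δλ from +50.45° to -20.49° is -70.94°.
Midpoint longitude = +50.45° + (-70.94°)/2 = +50.45° − 35.47° = +14.98°.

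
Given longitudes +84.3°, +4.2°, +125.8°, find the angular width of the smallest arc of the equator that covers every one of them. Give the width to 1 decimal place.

Sort the longitudes: +4.2°, +84.3°, +125.8°.
Eastward gaps between consecutive values (wrapping around): 80.1°, 41.5°, 238.4°.
Largest gap = 238.4° ⇒ minimal covering band is its complement: 360° − 238.4° = 121.6°.
Band runs from +4.2° eastward to +125.8°.

121.6°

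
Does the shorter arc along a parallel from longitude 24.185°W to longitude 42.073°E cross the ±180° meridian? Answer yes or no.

Signed shortest Δλ = ((42.073 − -24.185 + 180) mod 360) − 180 = 66.258°.
Going east by 66.258° from -24.185° reaches +42.073° without touching 180°.

No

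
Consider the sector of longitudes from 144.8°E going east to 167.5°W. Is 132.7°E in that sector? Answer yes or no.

Band width going east from +144.8° to -167.5°: ((-167.5 − 144.8) mod 360) = 47.7°.
Offset of +132.7° east of the west edge: ((132.7 − 144.8) mod 360) = 347.9°.
347.9° > 47.7° ⇒ outside.

No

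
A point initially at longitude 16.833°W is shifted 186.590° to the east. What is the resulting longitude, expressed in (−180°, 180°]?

Start at -16.833°; shift +186.590° → +169.757°.
+169.757° already lies in (−180°, 180°].

169.757°E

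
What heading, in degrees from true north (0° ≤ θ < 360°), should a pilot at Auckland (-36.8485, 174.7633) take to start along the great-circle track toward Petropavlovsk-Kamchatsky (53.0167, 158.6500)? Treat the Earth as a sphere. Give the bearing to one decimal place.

350.4°

Δλ = 158.6500 − 174.7633 = -16.1133°.
θ = atan2( sin Δλ · cos φ₂ , cos φ₁ · sin φ₂ − sin φ₁ · cos φ₂ · cos Δλ )
  = atan2(-0.16696, 0.98582) = -9.613° → normalised to [0°, 360°): 350.387°.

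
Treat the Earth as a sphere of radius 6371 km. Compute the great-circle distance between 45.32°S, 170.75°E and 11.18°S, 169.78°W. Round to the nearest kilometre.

4223 km

Δλ = -169.78 − 170.75 = -340.53°; wrapped into (−180°, 180°]: 19.47°.
Δφ = -11.18 − -45.32 = 34.14°.
a = sin²(Δφ/2) + cos φ₁ · cos φ₂ · sin²(Δλ/2) = 0.105888.
c = 2·atan2(√a, √(1−a)) = 0.66288 rad → d = 6371·c ≈ 4223.21 km.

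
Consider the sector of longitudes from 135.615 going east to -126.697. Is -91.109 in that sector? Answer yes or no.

No

Band width going east from +135.615° to -126.697°: ((-126.697 − 135.615) mod 360) = 97.688°.
Offset of -91.109° east of the west edge: ((-91.109 − 135.615) mod 360) = 133.276°.
133.276° > 97.688° ⇒ outside.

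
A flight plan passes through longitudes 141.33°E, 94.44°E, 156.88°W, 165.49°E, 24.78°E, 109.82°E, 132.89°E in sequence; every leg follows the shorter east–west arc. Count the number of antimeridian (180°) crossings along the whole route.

2

Leg 1: +141.33° → +94.44°, shortest Δλ = -46.89° (west) — does not cross 180°.
Leg 2: +94.44° → -156.88°, shortest Δλ = 108.68° (east) — crosses 180°.
Leg 3: -156.88° → +165.49°, shortest Δλ = -37.63° (west) — crosses 180°.
Leg 4: +165.49° → +24.78°, shortest Δλ = -140.71° (west) — does not cross 180°.
Leg 5: +24.78° → +109.82°, shortest Δλ = 85.04° (east) — does not cross 180°.
Leg 6: +109.82° → +132.89°, shortest Δλ = 23.07° (east) — does not cross 180°.
Total crossings: 2.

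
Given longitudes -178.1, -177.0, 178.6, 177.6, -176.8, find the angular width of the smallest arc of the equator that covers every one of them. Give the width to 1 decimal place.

5.6°

Sort the longitudes: -178.1°, -177.0°, -176.8°, +177.6°, +178.6°.
Eastward gaps between consecutive values (wrapping around): 1.1°, 0.2°, 354.4°, 1.0°, 3.3°.
Largest gap = 354.4° ⇒ minimal covering band is its complement: 360° − 354.4° = 5.6°.
Band runs from +177.6° eastward to -176.8°, crossing the antimeridian.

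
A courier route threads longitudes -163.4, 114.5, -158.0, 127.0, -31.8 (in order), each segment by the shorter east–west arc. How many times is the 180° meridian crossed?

Leg 1: -163.4° → +114.5°, shortest Δλ = -82.1° (west) — crosses 180°.
Leg 2: +114.5° → -158.0°, shortest Δλ = 87.5° (east) — crosses 180°.
Leg 3: -158.0° → +127.0°, shortest Δλ = -75.0° (west) — crosses 180°.
Leg 4: +127.0° → -31.8°, shortest Δλ = -158.8° (west) — does not cross 180°.
Total crossings: 3.

3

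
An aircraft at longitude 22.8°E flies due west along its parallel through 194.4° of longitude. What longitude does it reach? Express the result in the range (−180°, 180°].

Start at +22.8°; shift −194.4° → -171.6°.
-171.6° already lies in (−180°, 180°].

171.6°W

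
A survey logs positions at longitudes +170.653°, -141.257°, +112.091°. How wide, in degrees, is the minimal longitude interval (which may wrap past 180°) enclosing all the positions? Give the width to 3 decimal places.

Sort the longitudes: -141.257°, +112.091°, +170.653°.
Eastward gaps between consecutive values (wrapping around): 253.348°, 58.562°, 48.090°.
Largest gap = 253.348° ⇒ minimal covering band is its complement: 360° − 253.348° = 106.652°.
Band runs from +112.091° eastward to -141.257°, crossing the antimeridian.

106.652°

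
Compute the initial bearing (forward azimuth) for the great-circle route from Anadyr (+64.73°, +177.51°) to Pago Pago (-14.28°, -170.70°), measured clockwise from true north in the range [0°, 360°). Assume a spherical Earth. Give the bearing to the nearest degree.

168°

Δλ = -170.70 − 177.51 = -348.21°; wrapped into (−180°, 180°]: 11.79°.
θ = atan2( sin Δλ · cos φ₂ , cos φ₁ · sin φ₂ − sin φ₁ · cos φ₂ · cos Δλ )
  = atan2(0.19801, -0.96317) = 168.383° → normalised to [0°, 360°): 168.383°.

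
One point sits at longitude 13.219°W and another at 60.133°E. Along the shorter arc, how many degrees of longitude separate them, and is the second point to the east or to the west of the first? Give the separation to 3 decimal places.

73.352° east

Raw difference: 60.133 − -13.219 = 73.352°.
Normalise into (−180°, 180°]: 73.352° stays 73.352°.
Positive ⇒ the second point lies to the east; separation 73.352°.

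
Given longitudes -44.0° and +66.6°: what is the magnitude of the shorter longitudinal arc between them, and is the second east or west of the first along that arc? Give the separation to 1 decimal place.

110.6° east

Raw difference: 66.6 − -44.0 = 110.6°.
Normalise into (−180°, 180°]: 110.6° stays 110.6°.
Positive ⇒ the second point lies to the east; separation 110.6°.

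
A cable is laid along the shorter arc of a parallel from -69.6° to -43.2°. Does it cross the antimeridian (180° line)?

Signed shortest Δλ = ((-43.2 − -69.6 + 180) mod 360) − 180 = 26.4°.
Going east by 26.4° from -69.6° reaches -43.2° without touching 180°.

No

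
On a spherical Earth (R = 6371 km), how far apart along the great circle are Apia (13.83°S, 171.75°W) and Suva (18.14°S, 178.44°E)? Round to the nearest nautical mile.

622 nmi

Δλ = 178.44 − -171.75 = 350.19°; wrapped into (−180°, 180°]: -9.81°.
Δφ = -18.14 − -13.83 = -4.31°.
a = sin²(Δφ/2) + cos φ₁ · cos φ₂ · sin²(Δλ/2) = 0.008160.
c = 2·atan2(√a, √(1−a)) = 0.18091 rad → d = 6371·c ≈ 1152.60 km ≈ 622.35 nmi.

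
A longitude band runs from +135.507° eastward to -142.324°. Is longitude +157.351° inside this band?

Yes

Band width going east from +135.507° to -142.324°: ((-142.324 − 135.507) mod 360) = 82.169°.
Offset of +157.351° east of the west edge: ((157.351 − 135.507) mod 360) = 21.844°.
21.844° ≤ 82.169° ⇒ inside.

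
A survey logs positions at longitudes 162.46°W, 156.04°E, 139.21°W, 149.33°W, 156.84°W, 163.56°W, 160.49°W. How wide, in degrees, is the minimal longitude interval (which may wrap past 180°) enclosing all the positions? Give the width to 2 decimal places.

Sort the longitudes: -163.56°, -162.46°, -160.49°, -156.84°, -149.33°, -139.21°, +156.04°.
Eastward gaps between consecutive values (wrapping around): 1.10°, 1.97°, 3.65°, 7.51°, 10.12°, 295.25°, 40.40°.
Largest gap = 295.25° ⇒ minimal covering band is its complement: 360° − 295.25° = 64.75°.
Band runs from +156.04° eastward to -139.21°, crossing the antimeridian.

64.75°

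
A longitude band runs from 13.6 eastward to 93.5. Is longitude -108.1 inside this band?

Band width going east from +13.6° to +93.5°: ((93.5 − 13.6) mod 360) = 79.9°.
Offset of -108.1° east of the west edge: ((-108.1 − 13.6) mod 360) = 238.3°.
238.3° > 79.9° ⇒ outside.

No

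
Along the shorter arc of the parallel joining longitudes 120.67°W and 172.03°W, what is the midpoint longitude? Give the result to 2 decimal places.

146.35°W

Signed shortest Δλ from -120.67° to -172.03° is -51.36°.
Midpoint longitude = -120.67° + (-51.36°)/2 = -120.67° − 25.68° = -146.35°.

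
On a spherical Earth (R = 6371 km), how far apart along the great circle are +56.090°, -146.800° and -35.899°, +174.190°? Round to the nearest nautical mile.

Δλ = 174.190 − -146.800 = 320.990°; wrapped into (−180°, 180°]: -39.010°.
Δφ = -35.899 − 56.090 = -91.989°.
a = sin²(Δφ/2) + cos φ₁ · cos φ₂ · sin²(Δλ/2) = 0.567735.
c = 2·atan2(√a, √(1−a)) = 1.70668 rad → d = 6371·c ≈ 10873.28 km ≈ 5871.10 nmi.

5871 nmi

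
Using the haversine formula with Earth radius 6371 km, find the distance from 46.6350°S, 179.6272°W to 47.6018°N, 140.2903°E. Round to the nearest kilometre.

11178 km

Δλ = 140.2903 − -179.6272 = 319.9175°; wrapped into (−180°, 180°]: -40.0825°.
Δφ = 47.6018 − -46.6350 = 94.2368°.
a = sin²(Δφ/2) + cos φ₁ · cos φ₂ · sin²(Δλ/2) = 0.591313.
c = 2·atan2(√a, √(1−a)) = 1.75445 rad → d = 6371·c ≈ 11177.62 km.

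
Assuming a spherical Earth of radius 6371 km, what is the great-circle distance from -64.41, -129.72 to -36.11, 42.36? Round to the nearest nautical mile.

Δλ = 42.36 − -129.72 = 172.08°.
Δφ = -36.11 − -64.41 = 28.30°.
a = sin²(Δφ/2) + cos φ₁ · cos φ₂ · sin²(Δλ/2) = 0.407046.
c = 2·atan2(√a, √(1−a)) = 1.38380 rad → d = 6371·c ≈ 8816.20 km ≈ 4760.37 nmi.

4760 nmi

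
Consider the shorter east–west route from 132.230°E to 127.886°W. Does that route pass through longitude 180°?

Yes

Naïve |-127.886 − 132.230| = 260.116° > 180°, so the shorter arc goes the other way round — across 180°.
Signed shortest Δλ = ((-127.886 − 132.230 + 180) mod 360) − 180 = 99.884°.
Going east by 99.884° from +132.230° passes through 180° before reaching -127.886°.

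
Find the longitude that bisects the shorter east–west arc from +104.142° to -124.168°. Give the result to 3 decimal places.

+169.987°

Signed shortest Δλ from +104.142° to -124.168° is +131.690°.
Midpoint longitude = +104.142° + (+131.690°)/2 = +104.142° + 65.845° = +169.987°.
(The naïve average (+104.142 + -124.168)/2 = -10.013° is on the wrong side of the globe.)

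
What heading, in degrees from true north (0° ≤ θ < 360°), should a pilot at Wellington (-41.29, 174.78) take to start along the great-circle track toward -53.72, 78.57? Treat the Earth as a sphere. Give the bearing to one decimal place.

222.2°

Δλ = 78.57 − 174.78 = -96.21°.
θ = atan2( sin Δλ · cos φ₂ , cos φ₁ · sin φ₂ − sin φ₁ · cos φ₂ · cos Δλ )
  = atan2(-0.58826, -0.64795) = -137.764° → normalised to [0°, 360°): 222.236°.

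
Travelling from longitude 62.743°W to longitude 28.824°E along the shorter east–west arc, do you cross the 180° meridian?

No

Signed shortest Δλ = ((28.824 − -62.743 + 180) mod 360) − 180 = 91.567°.
Going east by 91.567° from -62.743° reaches +28.824° without touching 180°.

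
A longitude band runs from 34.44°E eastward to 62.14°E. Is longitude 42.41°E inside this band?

Band width going east from +34.44° to +62.14°: ((62.14 − 34.44) mod 360) = 27.70°.
Offset of +42.41° east of the west edge: ((42.41 − 34.44) mod 360) = 7.97°.
7.97° ≤ 27.70° ⇒ inside.

Yes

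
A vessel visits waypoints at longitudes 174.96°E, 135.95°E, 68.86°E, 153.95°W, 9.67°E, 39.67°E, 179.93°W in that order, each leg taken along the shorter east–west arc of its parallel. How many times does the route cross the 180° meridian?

Leg 1: +174.96° → +135.95°, shortest Δλ = -39.01° (west) — does not cross 180°.
Leg 2: +135.95° → +68.86°, shortest Δλ = -67.09° (west) — does not cross 180°.
Leg 3: +68.86° → -153.95°, shortest Δλ = 137.19° (east) — crosses 180°.
Leg 4: -153.95° → +9.67°, shortest Δλ = 163.62° (east) — does not cross 180°.
Leg 5: +9.67° → +39.67°, shortest Δλ = 30.0° (east) — does not cross 180°.
Leg 6: +39.67° → -179.93°, shortest Δλ = 140.4° (east) — crosses 180°.
Total crossings: 2.

2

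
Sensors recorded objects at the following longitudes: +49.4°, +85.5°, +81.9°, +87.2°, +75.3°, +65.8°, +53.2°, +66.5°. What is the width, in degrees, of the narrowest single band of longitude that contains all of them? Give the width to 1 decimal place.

37.8°

Sort the longitudes: +49.4°, +53.2°, +65.8°, +66.5°, +75.3°, +81.9°, +85.5°, +87.2°.
Eastward gaps between consecutive values (wrapping around): 3.8°, 12.6°, 0.7°, 8.8°, 6.6°, 3.6°, 1.7°, 322.2°.
Largest gap = 322.2° ⇒ minimal covering band is its complement: 360° − 322.2° = 37.8°.
Band runs from +49.4° eastward to +87.2°.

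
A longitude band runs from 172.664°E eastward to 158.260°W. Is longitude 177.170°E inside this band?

Yes

Band width going east from +172.664° to -158.260°: ((-158.260 − 172.664) mod 360) = 29.076°.
Offset of +177.170° east of the west edge: ((177.170 − 172.664) mod 360) = 4.506°.
4.506° ≤ 29.076° ⇒ inside.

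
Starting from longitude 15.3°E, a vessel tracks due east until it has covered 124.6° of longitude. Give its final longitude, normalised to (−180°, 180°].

139.9°E

Start at +15.3°; shift +124.6° → +139.9°.
+139.9° already lies in (−180°, 180°].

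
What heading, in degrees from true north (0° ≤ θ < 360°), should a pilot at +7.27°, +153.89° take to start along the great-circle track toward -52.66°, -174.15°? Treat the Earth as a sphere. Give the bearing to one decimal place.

Δλ = -174.15 − 153.89 = -328.04°; wrapped into (−180°, 180°]: 31.96°.
θ = atan2( sin Δλ · cos φ₂ , cos φ₁ · sin φ₂ − sin φ₁ · cos φ₂ · cos Δλ )
  = atan2(0.32106, -0.85378) = 159.391° → normalised to [0°, 360°): 159.391°.

159.4°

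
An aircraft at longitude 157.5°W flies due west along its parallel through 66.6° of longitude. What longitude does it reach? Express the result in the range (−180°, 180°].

Start at -157.5°; shift −66.6° → -224.1°.
-224.1° lies outside (−180°, 180°]; add 360° → +135.9°.

135.9°E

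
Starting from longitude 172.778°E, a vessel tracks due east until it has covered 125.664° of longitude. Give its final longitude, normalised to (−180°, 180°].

Start at +172.778°; shift +125.664° → +298.442°.
+298.442° lies outside (−180°, 180°]; subtract 360° → -61.558°.

61.558°W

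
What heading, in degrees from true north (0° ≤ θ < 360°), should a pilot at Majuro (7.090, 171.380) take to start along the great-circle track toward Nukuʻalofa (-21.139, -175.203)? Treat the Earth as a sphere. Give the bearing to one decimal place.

Δλ = -175.203 − 171.380 = -346.583°; wrapped into (−180°, 180°]: 13.417°.
θ = atan2( sin Δλ · cos φ₂ , cos φ₁ · sin φ₂ − sin φ₁ · cos φ₂ · cos Δλ )
  = atan2(0.21642, -0.46985) = 155.268° → normalised to [0°, 360°): 155.268°.

155.3°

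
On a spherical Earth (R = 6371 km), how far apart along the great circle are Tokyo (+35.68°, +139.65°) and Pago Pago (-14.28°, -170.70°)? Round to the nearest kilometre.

7622 km

Δλ = -170.70 − 139.65 = -310.35°; wrapped into (−180°, 180°]: 49.65°.
Δφ = -14.28 − 35.68 = -49.96°.
a = sin²(Δφ/2) + cos φ₁ · cos φ₂ · sin²(Δλ/2) = 0.317099.
c = 2·atan2(√a, √(1−a)) = 1.19630 rad → d = 6371·c ≈ 7621.63 km.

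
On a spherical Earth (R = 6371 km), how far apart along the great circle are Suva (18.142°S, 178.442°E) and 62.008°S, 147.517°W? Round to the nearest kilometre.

Δλ = -147.517 − 178.442 = -325.959°; wrapped into (−180°, 180°]: 34.041°.
Δφ = -62.008 − -18.142 = -43.866°.
a = sin²(Δφ/2) + cos φ₁ · cos φ₂ · sin²(Δλ/2) = 0.177734.
c = 2·atan2(√a, √(1−a)) = 0.87039 rad → d = 6371·c ≈ 5545.23 km.

5545 km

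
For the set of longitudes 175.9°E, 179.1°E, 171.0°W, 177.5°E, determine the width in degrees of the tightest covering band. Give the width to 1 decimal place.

Sort the longitudes: -171.0°, +175.9°, +177.5°, +179.1°.
Eastward gaps between consecutive values (wrapping around): 346.9°, 1.6°, 1.6°, 9.9°.
Largest gap = 346.9° ⇒ minimal covering band is its complement: 360° − 346.9° = 13.1°.
Band runs from +175.9° eastward to -171.0°, crossing the antimeridian.

13.1°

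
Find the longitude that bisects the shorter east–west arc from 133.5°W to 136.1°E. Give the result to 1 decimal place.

Signed shortest Δλ from -133.5° to +136.1° is -90.4°.
Midpoint longitude = -133.5° + (-90.4°)/2 = -133.5° − 45.2° = -178.7°.
(The naïve average (-133.5 + +136.1)/2 = 1.3° is on the wrong side of the globe.)

178.7°W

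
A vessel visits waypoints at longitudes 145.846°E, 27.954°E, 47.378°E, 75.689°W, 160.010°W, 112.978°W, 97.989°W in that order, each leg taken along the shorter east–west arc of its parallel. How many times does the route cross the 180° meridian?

0

Leg 1: +145.846° → +27.954°, shortest Δλ = -117.892° (west) — does not cross 180°.
Leg 2: +27.954° → +47.378°, shortest Δλ = 19.424° (east) — does not cross 180°.
Leg 3: +47.378° → -75.689°, shortest Δλ = -123.067° (west) — does not cross 180°.
Leg 4: -75.689° → -160.010°, shortest Δλ = -84.321° (west) — does not cross 180°.
Leg 5: -160.010° → -112.978°, shortest Δλ = 47.032° (east) — does not cross 180°.
Leg 6: -112.978° → -97.989°, shortest Δλ = 14.989° (east) — does not cross 180°.
Total crossings: 0.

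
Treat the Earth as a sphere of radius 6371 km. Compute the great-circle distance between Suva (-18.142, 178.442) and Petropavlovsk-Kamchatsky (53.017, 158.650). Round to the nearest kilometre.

Δλ = 158.650 − 178.442 = -19.792°.
Δφ = 53.017 − -18.142 = 71.159°.
a = sin²(Δφ/2) + cos φ₁ · cos φ₂ · sin²(Δλ/2) = 0.355413.
c = 2·atan2(√a, √(1−a)) = 1.27743 rad → d = 6371·c ≈ 8138.53 km.

8139 km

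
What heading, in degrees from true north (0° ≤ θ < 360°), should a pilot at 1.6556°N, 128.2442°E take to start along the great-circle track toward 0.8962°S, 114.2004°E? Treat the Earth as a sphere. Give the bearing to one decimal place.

259.8°

Δλ = 114.2004 − 128.2442 = -14.0438°.
θ = atan2( sin Δλ · cos φ₂ , cos φ₁ · sin φ₂ − sin φ₁ · cos φ₂ · cos Δλ )
  = atan2(-0.24263, -0.04366) = -100.201° → normalised to [0°, 360°): 259.799°.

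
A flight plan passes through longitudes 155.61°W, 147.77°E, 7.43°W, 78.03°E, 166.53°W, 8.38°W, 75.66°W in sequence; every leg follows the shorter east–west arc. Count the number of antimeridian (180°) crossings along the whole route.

2

Leg 1: -155.61° → +147.77°, shortest Δλ = -56.62° (west) — crosses 180°.
Leg 2: +147.77° → -7.43°, shortest Δλ = -155.2° (west) — does not cross 180°.
Leg 3: -7.43° → +78.03°, shortest Δλ = 85.46° (east) — does not cross 180°.
Leg 4: +78.03° → -166.53°, shortest Δλ = 115.44° (east) — crosses 180°.
Leg 5: -166.53° → -8.38°, shortest Δλ = 158.15° (east) — does not cross 180°.
Leg 6: -8.38° → -75.66°, shortest Δλ = -67.28° (west) — does not cross 180°.
Total crossings: 2.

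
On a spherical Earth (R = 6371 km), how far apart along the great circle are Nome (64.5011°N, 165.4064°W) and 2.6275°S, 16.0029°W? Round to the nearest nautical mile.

6863 nmi

Δλ = -16.0029 − -165.4064 = 149.4035°.
Δφ = -2.6275 − 64.5011 = -67.1286°.
a = sin²(Δφ/2) + cos φ₁ · cos φ₂ · sin²(Δλ/2) = 0.705772.
c = 2·atan2(√a, √(1−a)) = 1.99494 rad → d = 6371·c ≈ 12709.79 km ≈ 6862.74 nmi.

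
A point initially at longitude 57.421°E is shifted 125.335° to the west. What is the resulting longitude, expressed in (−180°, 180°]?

Start at +57.421°; shift −125.335° → -67.914°.
-67.914° already lies in (−180°, 180°].

67.914°W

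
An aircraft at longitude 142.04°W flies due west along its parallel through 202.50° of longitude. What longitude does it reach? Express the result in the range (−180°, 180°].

Start at -142.04°; shift −202.50° → -344.54°.
-344.54° lies outside (−180°, 180°]; add 360° → +15.46°.

15.46°E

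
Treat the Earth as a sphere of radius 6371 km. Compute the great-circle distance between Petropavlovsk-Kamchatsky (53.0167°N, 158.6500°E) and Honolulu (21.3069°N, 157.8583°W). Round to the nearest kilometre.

5095 km

Δλ = -157.8583 − 158.6500 = -316.5083°; wrapped into (−180°, 180°]: 43.4917°.
Δφ = 21.3069 − 53.0167 = -31.7098°.
a = sin²(Δφ/2) + cos φ₁ · cos φ₂ · sin²(Δλ/2) = 0.151570.
c = 2·atan2(√a, √(1−a)) = 0.79979 rad → d = 6371·c ≈ 5095.44 km.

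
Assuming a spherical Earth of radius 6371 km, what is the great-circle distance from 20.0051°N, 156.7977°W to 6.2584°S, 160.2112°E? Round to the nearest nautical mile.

2988 nmi

Δλ = 160.2112 − -156.7977 = 317.0089°; wrapped into (−180°, 180°]: -42.9911°.
Δφ = -6.2584 − 20.0051 = -26.2635°.
a = sin²(Δφ/2) + cos φ₁ · cos φ₂ · sin²(Δλ/2) = 0.177032.
c = 2·atan2(√a, √(1−a)) = 0.86855 rad → d = 6371·c ≈ 5533.52 km ≈ 2987.86 nmi.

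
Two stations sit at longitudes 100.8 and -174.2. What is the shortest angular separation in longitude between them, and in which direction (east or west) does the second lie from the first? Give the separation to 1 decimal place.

Raw difference: -174.2 − 100.8 = -275.0°.
Normalise into (−180°, 180°]: -275.0° + 360° = 85.0°.
Positive ⇒ the second point lies to the east; separation 85.0°.

85.0° east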